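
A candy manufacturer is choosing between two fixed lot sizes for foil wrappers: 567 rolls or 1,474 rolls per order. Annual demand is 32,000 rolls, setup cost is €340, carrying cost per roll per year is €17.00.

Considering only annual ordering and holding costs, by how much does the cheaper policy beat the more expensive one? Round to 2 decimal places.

TC(Q) = (D/Q)S + (Q/2)H
TC(567) = (32,000/567)×340 + (567/2)×17 = €24,008.21
TC(1,474) = (32,000/1,474)×340 + (1,474/2)×17 = €19,910.28
|ΔTC| = |€24,008.21 − €19,910.28| = €4,097.94

€4,097.94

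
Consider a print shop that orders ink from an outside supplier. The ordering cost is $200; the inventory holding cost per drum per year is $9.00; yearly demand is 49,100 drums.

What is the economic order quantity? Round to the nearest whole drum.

1,477 drums

2DS/H = 2·49,100·200/9 = 2,182,222.22
EOQ = √2,182,222.22 ≈ 1,477.23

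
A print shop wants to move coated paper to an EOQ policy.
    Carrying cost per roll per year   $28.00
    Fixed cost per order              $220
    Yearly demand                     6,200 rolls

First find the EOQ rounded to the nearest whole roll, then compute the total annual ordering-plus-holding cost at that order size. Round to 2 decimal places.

Optimal lot size Q* = (2 × 6,200 × $220 / $28)^½ ≈ 312.14 → Q = 312 rolls
Annual ordering cost = (D/Q)·S = (6,200/312) × 220 = $4,371.79
Annual holding cost  = (Q/2)·H = (312/2) × 28 = $4,368.00
Total = $4,371.79 + $4,368.00 = $8,739.79

$8,739.79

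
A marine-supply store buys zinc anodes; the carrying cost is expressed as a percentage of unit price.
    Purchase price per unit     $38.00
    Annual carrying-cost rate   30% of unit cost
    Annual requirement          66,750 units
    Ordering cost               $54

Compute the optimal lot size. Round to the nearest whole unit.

Carrying cost H = $38 × 30% = $11.4000/unit/yr
Q* = √(2·D·S / H) = √(2·66,750·54 / 11.4) = √632,368.4 ≈ 795.22

795 units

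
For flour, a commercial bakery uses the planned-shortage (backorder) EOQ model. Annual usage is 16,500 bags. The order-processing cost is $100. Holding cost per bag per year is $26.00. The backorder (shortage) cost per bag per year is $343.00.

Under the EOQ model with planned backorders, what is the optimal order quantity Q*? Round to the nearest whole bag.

Q* = √(2DS/H) · √((H + b)/b)
   = √(2 × 16,500 × 100 / 26) · √((26 + 343) / 343)
   = 356.263 × 1.0372 ≈ 369.52

370 bags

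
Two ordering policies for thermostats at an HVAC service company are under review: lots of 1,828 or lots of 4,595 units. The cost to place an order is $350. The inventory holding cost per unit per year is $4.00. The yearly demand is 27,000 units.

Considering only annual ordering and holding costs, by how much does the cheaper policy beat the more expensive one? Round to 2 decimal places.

TC(Q) = (D/Q)S + (Q/2)H
TC(1,828) = (27,000/1,828)×350 + (1,828/2)×4 = $8,825.58
TC(4,595) = (27,000/4,595)×350 + (4,595/2)×4 = $11,246.58
|ΔTC| = |$8,825.58 − $11,246.58| = $2,421.00

$2,421.00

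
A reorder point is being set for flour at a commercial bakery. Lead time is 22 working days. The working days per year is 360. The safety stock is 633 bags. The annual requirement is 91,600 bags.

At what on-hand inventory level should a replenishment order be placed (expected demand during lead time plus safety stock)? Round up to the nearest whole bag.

Daily demand d = 91,600 / 360 = 254.444 bags/day
Demand during lead time = 254.444 × 22 = 5,597.78
Reorder point = 5,597.78 + 633 = 6,230.78 → round up

6,231 bags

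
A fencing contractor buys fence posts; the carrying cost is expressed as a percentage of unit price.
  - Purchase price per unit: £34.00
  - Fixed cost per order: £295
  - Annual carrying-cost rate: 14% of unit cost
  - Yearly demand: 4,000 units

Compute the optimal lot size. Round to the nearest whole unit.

704 units

Holding cost per unit per year: H = 14% × £34 = £4.7600
Q* = √(2·D·S / H) = √(2·4,000·295 / 4.76) = √495,798.3 ≈ 704.13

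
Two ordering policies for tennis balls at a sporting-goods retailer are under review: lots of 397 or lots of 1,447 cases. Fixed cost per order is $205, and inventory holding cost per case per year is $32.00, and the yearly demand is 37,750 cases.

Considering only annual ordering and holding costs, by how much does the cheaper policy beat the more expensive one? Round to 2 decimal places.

TC(Q) = (D/Q)S + (Q/2)H
TC(397) = (37,750/397)×205 + (397/2)×32 = $25,845.07
TC(1,447) = (37,750/1,447)×205 + (1,447/2)×32 = $28,500.13
Cheaper: Q = 397.  Difference = $2,655.06

$2,655.06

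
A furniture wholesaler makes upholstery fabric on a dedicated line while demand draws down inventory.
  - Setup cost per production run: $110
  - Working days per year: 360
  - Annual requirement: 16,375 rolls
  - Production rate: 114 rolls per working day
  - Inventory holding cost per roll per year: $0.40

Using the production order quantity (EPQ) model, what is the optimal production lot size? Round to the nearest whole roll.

3,871 rolls

d = 16,375/360 = 45.4861 rolls/day;  effective holding cost H(1 − d/p) = 0.4·(1 − 45.4861/114) = 0.24040
Q* = √(2DS / H_eff) = √(2·16,375·110 / 0.24040) ≈ 3,871.11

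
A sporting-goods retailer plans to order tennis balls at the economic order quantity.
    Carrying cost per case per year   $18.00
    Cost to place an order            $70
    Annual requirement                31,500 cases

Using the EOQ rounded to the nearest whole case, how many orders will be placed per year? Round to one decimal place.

EOQ = √(2DS/H) = √(2 × 31,500 × 70 / 18)
    = √(245,000.00) ≈ 494.97 → Q = 495
N = D/Q = 31,500/495 ≈ 63.636 orders/yr

63.6 orders per year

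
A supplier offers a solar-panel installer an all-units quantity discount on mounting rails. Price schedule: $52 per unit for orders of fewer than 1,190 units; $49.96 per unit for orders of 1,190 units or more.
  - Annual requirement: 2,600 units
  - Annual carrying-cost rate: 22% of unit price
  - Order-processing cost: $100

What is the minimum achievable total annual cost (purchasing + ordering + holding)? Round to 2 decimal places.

$136,654.25

H₁ = 22%×$52 = $11.4400;  H₂ = 22%×$49.96 = $10.9912
EOQ₁ = √(2×2,600×100/11.4400) = 213.20  (< 1,190, feasible at tier 1)
EOQ₂ = √(2×2,600×100/10.9912) = 217.51  (< 1,190 → use Q = 1,190 at tier-2 price)
TC(tier 1 (EOQ₁), Q≈213.2) = $137,639.02
TC(tier 2, Q≈1,190.0) = $136,654.25
Minimum at tier 2: $136,654.25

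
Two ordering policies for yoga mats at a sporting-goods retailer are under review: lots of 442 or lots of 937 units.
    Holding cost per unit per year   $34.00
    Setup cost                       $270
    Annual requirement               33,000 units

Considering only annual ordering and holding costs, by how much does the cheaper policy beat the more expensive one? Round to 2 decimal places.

$2,234.30

Annual cost at Q: ordering D·S/Q plus holding Q·H/2.
TC(442) = (33,000/442)×270 + (442/2)×34 = $27,672.37
TC(937) = (33,000/937)×270 + (937/2)×34 = $25,438.07
Cheaper: Q = 937.  Difference = $2,234.30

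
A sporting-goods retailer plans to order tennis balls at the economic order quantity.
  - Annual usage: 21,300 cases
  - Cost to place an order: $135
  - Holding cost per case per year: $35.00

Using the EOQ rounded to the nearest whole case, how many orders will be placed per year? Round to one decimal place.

52.6 orders per year

Q* = √(2·D·S / H) = √(2·21,300·135 / 35) = √164,314.3 ≈ 405.36 → Q = 405
Orders per year = D/Q = 21,300 / 405 = 52.593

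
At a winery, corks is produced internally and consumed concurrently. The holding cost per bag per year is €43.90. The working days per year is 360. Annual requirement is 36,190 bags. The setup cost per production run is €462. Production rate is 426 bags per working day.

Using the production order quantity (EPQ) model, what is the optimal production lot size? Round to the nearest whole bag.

998 bags

d = 36,190/360 = 100.5278 bags/day;  effective holding cost H(1 − d/p) = 43.9·(1 − 100.5278/426) = 33.54045
Q* = √(2DS / H_eff) = √(2·36,190·462 / 33.54045) ≈ 998.49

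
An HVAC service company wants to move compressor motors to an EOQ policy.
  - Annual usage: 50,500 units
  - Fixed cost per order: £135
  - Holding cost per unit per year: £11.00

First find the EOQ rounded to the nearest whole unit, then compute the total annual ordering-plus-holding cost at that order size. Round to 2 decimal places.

£12,246.84

Optimal lot size Q* = (2 × 50,500 × £135 / £11)^½ ≈ 1,113.35 → Q = 1,113 units
Ordering: D/Q × S = 50,500/1,113 × £135 = £6,125.34
Holding:  Q/2 × H = 1,113/2 × £11 = £6,121.50
Total = £6,125.34 + £6,121.50 = £12,246.84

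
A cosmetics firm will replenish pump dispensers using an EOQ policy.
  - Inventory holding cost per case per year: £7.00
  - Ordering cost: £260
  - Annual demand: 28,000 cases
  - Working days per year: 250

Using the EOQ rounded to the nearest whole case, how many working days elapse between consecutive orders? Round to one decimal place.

Optimal lot size Q* = (2 × 28,000 × £260 / £7)^½ ≈ 1,442.22 → Q = 1,442 cases
Cycle time = (working days × Q)/D = (250 × 1,442) / 28,000 = 12.875 days

12.9 days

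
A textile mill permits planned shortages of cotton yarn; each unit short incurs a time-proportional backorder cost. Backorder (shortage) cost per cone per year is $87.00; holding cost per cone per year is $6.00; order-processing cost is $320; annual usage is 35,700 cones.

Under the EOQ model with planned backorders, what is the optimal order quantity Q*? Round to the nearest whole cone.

Q* = √(2DS/H) · √((H + b)/b)
   = √(2 × 35,700 × 320 / 6) · √((6 + 87) / 87)
   = 1,951.410 × 1.0339 ≈ 2,017.58

2,018 cones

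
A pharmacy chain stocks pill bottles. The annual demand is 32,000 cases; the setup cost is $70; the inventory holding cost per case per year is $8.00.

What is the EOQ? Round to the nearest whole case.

748 cases

Optimal lot size Q* = (2 × 32,000 × $70 / $8)^½ ≈ 748.33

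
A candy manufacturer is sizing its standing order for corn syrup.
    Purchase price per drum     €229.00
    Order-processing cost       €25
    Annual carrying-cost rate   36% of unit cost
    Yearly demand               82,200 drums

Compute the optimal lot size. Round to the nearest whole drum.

H = i·C = 0.36 × €229 = €82.4400 per drum-year
2DS/H = 2·82,200·25/82.44 = 49,854.44
EOQ = √49,854.44 ≈ 223.28

223 drums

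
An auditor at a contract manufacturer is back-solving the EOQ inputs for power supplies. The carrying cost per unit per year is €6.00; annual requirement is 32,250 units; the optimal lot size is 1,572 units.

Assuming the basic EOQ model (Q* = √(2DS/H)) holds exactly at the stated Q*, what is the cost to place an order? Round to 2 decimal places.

Since Q* = (2DS/H)^½, squaring gives Q*²·H = 2DS.
S = Q²H / (2D) = 1,572² × 6 / (2 × 32,250) = 229.8776

€229.88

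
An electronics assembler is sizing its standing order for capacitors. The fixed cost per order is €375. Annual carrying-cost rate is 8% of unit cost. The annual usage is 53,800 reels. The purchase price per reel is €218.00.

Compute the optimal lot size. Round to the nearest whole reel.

Holding cost per reel per year: H = 8% × €218 = €17.4400
Q* = √(2·D·S / H) = √(2·53,800·375 / 17.44) = √2,313,646.8 ≈ 1,521.07

1,521 reels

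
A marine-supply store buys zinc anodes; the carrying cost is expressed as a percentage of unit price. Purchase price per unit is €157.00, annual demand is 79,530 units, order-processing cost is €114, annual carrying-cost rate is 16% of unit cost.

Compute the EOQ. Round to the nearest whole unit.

Carrying cost H = €157 × 16% = €25.1200/unit/yr
Q* = √(2·D·S / H) = √(2·79,530·114 / 25.12) = √721,848.7 ≈ 849.62

850 units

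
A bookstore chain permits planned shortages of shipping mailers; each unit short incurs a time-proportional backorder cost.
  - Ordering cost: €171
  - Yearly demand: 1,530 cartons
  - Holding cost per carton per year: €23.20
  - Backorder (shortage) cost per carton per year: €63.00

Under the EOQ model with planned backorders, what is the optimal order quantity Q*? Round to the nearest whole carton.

176 cartons

Basic EOQ = √(2·1,530·171/23.2) = 150.181
Backorder adjustment √((H+b)/b) = √((23.2+63)/63) = 1.1697
Q* = 150.181 × 1.1697 ≈ 175.67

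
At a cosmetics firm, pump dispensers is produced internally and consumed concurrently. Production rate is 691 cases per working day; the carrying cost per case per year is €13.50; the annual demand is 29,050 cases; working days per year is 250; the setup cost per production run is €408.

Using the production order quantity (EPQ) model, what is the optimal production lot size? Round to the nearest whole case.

d = 29,050/250 = 116.2000 cases/day;  effective holding cost H(1 − d/p) = 13.5·(1 − 116.2000/691) = 11.22981
Q* = √(2DS / H_eff) = √(2·29,050·408 / 11.22981) ≈ 1,452.89

1,453 cases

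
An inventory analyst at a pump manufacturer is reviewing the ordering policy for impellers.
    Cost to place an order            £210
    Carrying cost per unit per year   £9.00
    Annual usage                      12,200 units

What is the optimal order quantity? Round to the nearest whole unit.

Optimal lot size Q* = (2 × 12,200 × £210 / £9)^½ ≈ 754.54

755 units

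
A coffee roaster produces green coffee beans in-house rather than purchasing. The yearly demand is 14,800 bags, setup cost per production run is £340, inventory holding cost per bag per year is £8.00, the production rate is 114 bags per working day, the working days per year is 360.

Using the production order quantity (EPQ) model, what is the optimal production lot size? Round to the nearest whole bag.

d = 14,800/360 = 41.1111 bags/day;  effective holding cost H(1 − d/p) = 8·(1 − 41.1111/114) = 5.11501
Q* = √(2DS / H_eff) = √(2·14,800·340 / 5.11501) ≈ 1,402.69

1,403 bags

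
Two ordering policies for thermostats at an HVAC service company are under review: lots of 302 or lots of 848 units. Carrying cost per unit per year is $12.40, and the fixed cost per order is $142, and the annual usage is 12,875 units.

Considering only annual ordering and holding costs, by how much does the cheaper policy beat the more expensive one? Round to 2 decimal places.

For each Q, cost = (D/Q)·S + (Q/2)·H.
TC(302) = (12,875/302)×142 + (302/2)×12.4 = $7,926.21
TC(848) = (12,875/848)×142 + (848/2)×12.4 = $7,413.56
|ΔTC| = |$7,926.21 − $7,413.56| = $512.65

$512.65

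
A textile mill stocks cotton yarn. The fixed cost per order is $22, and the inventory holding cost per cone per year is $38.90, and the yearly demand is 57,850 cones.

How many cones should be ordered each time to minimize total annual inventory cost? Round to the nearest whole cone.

256 cones

EOQ = √(2DS/H) = √(2 × 57,850 × 22 / 38.9)
    = √(65,434.45) ≈ 255.80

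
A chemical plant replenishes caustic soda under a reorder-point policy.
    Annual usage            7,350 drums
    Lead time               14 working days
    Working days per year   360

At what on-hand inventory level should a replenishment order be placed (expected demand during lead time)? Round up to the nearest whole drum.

286 drums

Daily demand d = 7,350 / 360 = 20.417 drums/day
Demand during lead time = 20.417 × 14 = 285.83
Reorder point = 285.83 → round up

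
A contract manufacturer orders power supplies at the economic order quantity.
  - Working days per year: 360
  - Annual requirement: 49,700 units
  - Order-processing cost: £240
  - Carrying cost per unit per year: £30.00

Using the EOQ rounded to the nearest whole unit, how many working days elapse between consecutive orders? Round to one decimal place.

EOQ = √(2DS/H) = √(2 × 49,700 × 240 / 30)
    = √(795,200.00) ≈ 891.74 → Q = 892 units
T = Q/D × 360 days = 892/49,700 × 360 = 6.461 days

6.5 days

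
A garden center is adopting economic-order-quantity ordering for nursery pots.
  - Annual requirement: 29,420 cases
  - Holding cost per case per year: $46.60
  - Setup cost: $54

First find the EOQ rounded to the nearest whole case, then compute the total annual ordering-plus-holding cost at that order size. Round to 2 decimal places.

2DS/H = 2·29,420·54/46.6 = 68,183.69
EOQ = √68,183.69 ≈ 261.12 → Q = 261 cases
Orders/yr = 29,420/261 = 112.720; ordering cost = 112.720 × $54 = $6,086.90
Average inventory = 261/2 = 130.5; holding cost = 130.5 × $46.6 = $6,081.30
Total = $6,086.90 + $6,081.30 = $12,168.20

$12,168.20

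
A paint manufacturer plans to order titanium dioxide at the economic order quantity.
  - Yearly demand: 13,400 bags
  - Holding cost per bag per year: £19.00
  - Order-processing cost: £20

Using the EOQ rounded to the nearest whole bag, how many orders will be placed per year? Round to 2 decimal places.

2DS/H = 2·13,400·20/19 = 28,210.53
EOQ = √28,210.53 ≈ 167.96 → Q = 168
N = D/Q = 13,400/168 ≈ 79.762 orders/yr

79.76 orders per year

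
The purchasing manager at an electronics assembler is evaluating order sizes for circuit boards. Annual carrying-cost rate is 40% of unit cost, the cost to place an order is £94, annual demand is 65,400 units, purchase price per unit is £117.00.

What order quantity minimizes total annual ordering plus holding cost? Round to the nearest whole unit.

H = i·C = 0.4 × £117 = £46.8000 per unit-year
EOQ = √(2DS/H) = √(2 × 65,400 × 94 / 46.8)
    = √(262,717.95) ≈ 512.56

513 units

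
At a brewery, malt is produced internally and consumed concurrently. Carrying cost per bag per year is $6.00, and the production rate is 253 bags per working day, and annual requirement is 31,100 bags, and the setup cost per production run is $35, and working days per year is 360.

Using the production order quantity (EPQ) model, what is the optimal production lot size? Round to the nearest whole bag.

742 bags

d = 31,100/360 = 86.3889 bags/day;  effective holding cost H(1 − d/p) = 6·(1 − 86.3889/253) = 3.95125
Q* = √(2DS / H_eff) = √(2·31,100·35 / 3.95125) ≈ 742.27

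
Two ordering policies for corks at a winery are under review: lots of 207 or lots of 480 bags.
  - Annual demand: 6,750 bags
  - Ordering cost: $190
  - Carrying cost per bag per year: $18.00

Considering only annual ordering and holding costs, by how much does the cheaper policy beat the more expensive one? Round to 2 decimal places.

$1,066.78

TC(Q) = (D/Q)S + (Q/2)H
TC(207) = (6,750/207)×190 + (207/2)×18 = $8,058.65
TC(480) = (6,750/480)×190 + (480/2)×18 = $6,991.88
Cheaper: Q = 480.  Difference = $1,066.78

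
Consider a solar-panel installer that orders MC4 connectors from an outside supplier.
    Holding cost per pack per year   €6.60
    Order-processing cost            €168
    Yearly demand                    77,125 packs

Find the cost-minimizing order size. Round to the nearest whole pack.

1,982 packs

2DS/H = 2·77,125·168/6.6 = 3,926,363.64
EOQ = √3,926,363.64 ≈ 1,981.51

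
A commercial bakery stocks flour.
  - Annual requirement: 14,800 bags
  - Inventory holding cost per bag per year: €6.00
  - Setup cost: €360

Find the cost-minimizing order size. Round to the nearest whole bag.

1,333 bags

Q* = √(2·D·S / H) = √(2·14,800·360 / 6) = √1,776,000.0 ≈ 1,332.67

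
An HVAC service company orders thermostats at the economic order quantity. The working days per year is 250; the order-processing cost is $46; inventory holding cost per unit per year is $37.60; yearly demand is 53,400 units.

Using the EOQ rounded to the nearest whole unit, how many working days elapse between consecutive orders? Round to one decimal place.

2DS/H = 2·53,400·46/37.6 = 130,659.57
EOQ = √130,659.57 ≈ 361.47 → Q = 361 units
Cycle time = (working days × Q)/D = (250 × 361) / 53,400 = 1.690 days

1.7 days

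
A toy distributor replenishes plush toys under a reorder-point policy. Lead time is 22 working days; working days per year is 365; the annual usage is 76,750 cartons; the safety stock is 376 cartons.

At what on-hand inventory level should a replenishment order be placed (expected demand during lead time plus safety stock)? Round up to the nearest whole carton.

Daily demand d = 76,750 / 365 = 210.274 cartons/day
Demand during lead time = 210.274 × 22 = 4,626.03
Reorder point = 4,626.03 + 376 = 5,002.03 → round up

5,003 cartons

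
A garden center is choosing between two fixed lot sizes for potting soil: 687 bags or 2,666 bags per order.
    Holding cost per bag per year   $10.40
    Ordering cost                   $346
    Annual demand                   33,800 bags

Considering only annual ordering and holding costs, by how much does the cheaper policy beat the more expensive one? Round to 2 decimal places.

Annual cost at Q: ordering D·S/Q plus holding Q·H/2.
TC(687) = (33,800/687)×346 + (687/2)×10.4 = $20,595.40
TC(2,666) = (33,800/2,666)×346 + (2,666/2)×10.4 = $18,249.85
Lots of 2,666 are cheaper by $2,345.55.

$2,345.55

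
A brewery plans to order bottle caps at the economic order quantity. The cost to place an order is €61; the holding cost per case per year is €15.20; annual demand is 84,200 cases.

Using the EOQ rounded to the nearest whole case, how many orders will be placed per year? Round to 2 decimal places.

Q* = √(2·D·S / H) = √(2·84,200·61 / 15.2) = √675,815.8 ≈ 822.08 → Q = 822
N = D/Q = 84,200/822 ≈ 102.433 orders/yr

102.43 orders per year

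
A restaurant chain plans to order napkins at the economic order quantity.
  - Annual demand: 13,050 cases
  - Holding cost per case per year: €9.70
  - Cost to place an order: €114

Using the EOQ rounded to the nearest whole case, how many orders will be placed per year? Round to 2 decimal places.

Optimal lot size Q* = (2 × 13,050 × €114 / €9.7)^½ ≈ 553.84 → Q = 554
N = D/Q = 13,050/554 ≈ 23.556 orders/yr

23.56 orders per year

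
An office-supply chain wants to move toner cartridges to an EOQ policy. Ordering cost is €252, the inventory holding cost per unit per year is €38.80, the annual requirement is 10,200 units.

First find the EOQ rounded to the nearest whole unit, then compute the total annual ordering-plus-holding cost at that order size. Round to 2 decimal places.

Optimal lot size Q* = (2 × 10,200 × €252 / €38.8)^½ ≈ 364.00 → Q = 364 units
Orders/yr = 10,200/364 = 28.022; ordering cost = 28.022 × €252 = €7,061.54
Average inventory = 364/2 = 182; holding cost = 182 × €38.8 = €7,061.60
Total = €7,061.54 + €7,061.60 = €14,123.14

€14,123.14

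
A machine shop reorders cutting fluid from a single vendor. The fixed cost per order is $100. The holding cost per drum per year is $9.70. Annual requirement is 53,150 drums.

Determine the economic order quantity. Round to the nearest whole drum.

Optimal lot size Q* = (2 × 53,150 × $100 / $9.7)^½ ≈ 1,046.84

1,047 drums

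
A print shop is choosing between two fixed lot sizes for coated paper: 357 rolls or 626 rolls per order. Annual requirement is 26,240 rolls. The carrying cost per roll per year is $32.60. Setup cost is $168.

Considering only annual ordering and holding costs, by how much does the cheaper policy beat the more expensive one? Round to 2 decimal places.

Annual cost at Q: ordering D·S/Q plus holding Q·H/2.
TC(357) = (26,240/357)×168 + (357/2)×32.6 = $18,167.34
TC(626) = (26,240/626)×168 + (626/2)×32.6 = $17,245.84
Lots of 626 are cheaper by $921.49.

$921.49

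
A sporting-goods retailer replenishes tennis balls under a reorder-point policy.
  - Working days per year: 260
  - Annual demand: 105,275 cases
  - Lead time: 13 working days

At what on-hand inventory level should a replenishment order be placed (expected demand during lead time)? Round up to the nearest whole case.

5,264 cases

Daily demand d = 105,275 / 260 = 404.904 cases/day
Demand during lead time = 404.904 × 13 = 5,263.75
Reorder point = 5,263.75 → round up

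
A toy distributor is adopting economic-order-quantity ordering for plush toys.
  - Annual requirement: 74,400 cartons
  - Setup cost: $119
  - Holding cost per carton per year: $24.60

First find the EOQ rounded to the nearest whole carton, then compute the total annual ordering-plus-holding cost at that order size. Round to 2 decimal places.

$20,870.97

EOQ = √(2DS/H) = √(2 × 74,400 × 119 / 24.6)
    = √(719,804.88) ≈ 848.41 → Q = 848 cartons
Orders/yr = 74,400/848 = 87.736; ordering cost = 87.736 × $119 = $10,440.57
Average inventory = 848/2 = 424; holding cost = 424 × $24.6 = $10,430.40
Total = $10,440.57 + $10,430.40 = $20,870.97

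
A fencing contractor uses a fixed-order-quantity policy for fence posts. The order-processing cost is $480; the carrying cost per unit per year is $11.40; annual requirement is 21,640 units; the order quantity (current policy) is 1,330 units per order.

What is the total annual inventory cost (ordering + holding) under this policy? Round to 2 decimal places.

Orders/yr = 21,640/1,330 = 16.271; ordering cost = 16.271 × $480 = $7,809.92
Average inventory = 1,330/2 = 665; holding cost = 665 × $11.4 = $7,581.00
Total = $7,809.92 + $7,581.00 = $15,390.92

$15,390.92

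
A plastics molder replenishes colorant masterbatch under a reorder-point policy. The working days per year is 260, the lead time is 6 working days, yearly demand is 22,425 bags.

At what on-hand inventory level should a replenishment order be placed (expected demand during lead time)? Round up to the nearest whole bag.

Daily demand d = 22,425 / 260 = 86.250 bags/day
Demand during lead time = 86.250 × 6 = 517.50
Reorder point = 517.50 → round up

518 bags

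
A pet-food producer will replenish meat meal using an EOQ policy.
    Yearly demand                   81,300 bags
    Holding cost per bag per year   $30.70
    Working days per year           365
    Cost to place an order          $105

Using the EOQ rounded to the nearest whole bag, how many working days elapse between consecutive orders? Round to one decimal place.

3.3 days

2DS/H = 2·81,300·105/30.7 = 556,123.78
EOQ = √556,123.78 ≈ 745.74 → Q = 746 bags
Days between orders = 365 / (D/Q) = 365 / 108.981 ≈ 3.349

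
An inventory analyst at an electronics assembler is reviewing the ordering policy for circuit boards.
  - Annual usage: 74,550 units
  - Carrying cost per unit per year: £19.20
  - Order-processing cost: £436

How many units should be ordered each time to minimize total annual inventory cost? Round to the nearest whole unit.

Optimal lot size Q* = (2 × 74,550 × £436 / £19.2)^½ ≈ 1,840.06

1,840 units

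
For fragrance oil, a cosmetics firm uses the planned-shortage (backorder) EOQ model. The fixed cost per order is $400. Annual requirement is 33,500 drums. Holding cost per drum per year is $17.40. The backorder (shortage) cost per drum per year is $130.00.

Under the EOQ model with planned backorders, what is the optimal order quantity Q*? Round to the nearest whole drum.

1,322 drums

Basic EOQ = √(2·33,500·400/17.4) = 1,241.060
Backorder adjustment √((H+b)/b) = √((17.4+130)/130) = 1.0648
Q* = 1,241.060 × 1.0648 ≈ 1,321.51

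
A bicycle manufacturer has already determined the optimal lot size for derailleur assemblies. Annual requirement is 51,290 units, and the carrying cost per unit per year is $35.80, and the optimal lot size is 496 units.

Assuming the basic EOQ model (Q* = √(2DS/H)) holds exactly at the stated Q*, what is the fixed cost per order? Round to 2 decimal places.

EOQ relation: Q² = 2DS/H, so rearrange for the unknown.
S = Q²H / (2D) = 496² × 35.8 / (2 × 51,290) = 85.8586

$85.86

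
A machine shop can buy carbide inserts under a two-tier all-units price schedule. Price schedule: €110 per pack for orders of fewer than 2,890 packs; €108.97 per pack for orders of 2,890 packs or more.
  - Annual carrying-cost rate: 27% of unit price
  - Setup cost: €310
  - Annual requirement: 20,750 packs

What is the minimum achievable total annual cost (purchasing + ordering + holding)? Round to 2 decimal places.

€2,302,047.14

H₁ = 27%×€110 = €29.7000;  H₂ = 27%×€108.97 = €29.4219
EOQ₁ = √(2×20,750×310/29.7000) = 658.15  (< 2,890, feasible at tier 1)
EOQ₂ = √(2×20,750×310/29.4219) = 661.26  (< 2,890 → use Q = 2,890 at tier-2 price)
TC(tier 1 (EOQ₁), Q≈658.2) = €2,302,047.14
TC(tier 2, Q≈2,890.0) = €2,305,867.92
Minimum at tier 1 (EOQ₁): €2,302,047.14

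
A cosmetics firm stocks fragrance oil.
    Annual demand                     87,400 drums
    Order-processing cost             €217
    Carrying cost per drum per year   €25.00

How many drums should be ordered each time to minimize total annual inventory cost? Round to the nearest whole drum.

Optimal lot size Q* = (2 × 87,400 × €217 / €25)^½ ≈ 1,231.77

1,232 drums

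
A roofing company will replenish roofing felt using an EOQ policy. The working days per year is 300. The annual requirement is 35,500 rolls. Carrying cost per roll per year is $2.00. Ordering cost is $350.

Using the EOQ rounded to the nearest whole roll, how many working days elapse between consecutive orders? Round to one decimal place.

2DS/H = 2·35,500·350/2 = 12,425,000.00
EOQ = √12,425,000.00 ≈ 3,524.91 → Q = 3,525 rolls
Days between orders = 300 / (D/Q) = 300 / 10.071 ≈ 29.789

29.8 days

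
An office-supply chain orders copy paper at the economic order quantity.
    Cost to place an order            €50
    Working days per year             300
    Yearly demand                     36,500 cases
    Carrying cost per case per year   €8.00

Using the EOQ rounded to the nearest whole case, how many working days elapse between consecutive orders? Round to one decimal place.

2DS/H = 2·36,500·50/8 = 456,250.00
EOQ = √456,250.00 ≈ 675.46 → Q = 675 cases
Days between orders = 300 / (D/Q) = 300 / 54.074 ≈ 5.548

5.5 days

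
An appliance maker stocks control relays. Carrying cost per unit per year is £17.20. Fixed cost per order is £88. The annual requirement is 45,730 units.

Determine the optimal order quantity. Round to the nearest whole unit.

Optimal lot size Q* = (2 × 45,730 × £88 / £17.2)^½ ≈ 684.06

684 units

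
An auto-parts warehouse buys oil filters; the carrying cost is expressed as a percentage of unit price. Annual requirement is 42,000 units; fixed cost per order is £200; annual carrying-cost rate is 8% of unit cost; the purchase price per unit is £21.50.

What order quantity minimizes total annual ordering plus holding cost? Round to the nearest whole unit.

Carrying cost H = £21.5 × 8% = £1.7200/unit/yr
Optimal lot size Q* = (2 × 42,000 × £200 / £1.72)^½ ≈ 3,125.29

3,125 units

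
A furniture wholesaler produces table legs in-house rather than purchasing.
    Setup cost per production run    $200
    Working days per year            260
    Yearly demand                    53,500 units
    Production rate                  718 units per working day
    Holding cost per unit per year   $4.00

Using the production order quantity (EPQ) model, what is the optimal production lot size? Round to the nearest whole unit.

2,738 units

d = 53,500/260 = 205.7692 units/day;  effective holding cost H(1 − d/p) = 4·(1 − 205.7692/718) = 2.85365
Q* = √(2DS / H_eff) = √(2·53,500·200 / 2.85365) ≈ 2,738.46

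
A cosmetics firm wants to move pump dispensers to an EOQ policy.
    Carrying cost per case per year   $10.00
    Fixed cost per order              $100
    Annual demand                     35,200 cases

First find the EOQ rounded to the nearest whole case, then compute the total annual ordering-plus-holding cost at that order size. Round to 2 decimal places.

$8,390.47

Q* = √(2·D·S / H) = √(2·35,200·100 / 10) = √704,000.0 ≈ 839.05 → Q = 839 cases
Ordering: D/Q × S = 35,200/839 × $100 = $4,195.47
Holding:  Q/2 × H = 839/2 × $10 = $4,195.00
Total = $4,195.47 + $4,195.00 = $8,390.47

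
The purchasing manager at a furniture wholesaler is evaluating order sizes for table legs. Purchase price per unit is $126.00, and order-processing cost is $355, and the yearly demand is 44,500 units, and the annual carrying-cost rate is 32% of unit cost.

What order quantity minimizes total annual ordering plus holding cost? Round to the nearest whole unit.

Holding cost per unit per year: H = 32% × $126 = $40.3200
Q* = √(2·D·S / H) = √(2·44,500·355 / 40.32) = √783,606.2 ≈ 885.22

885 units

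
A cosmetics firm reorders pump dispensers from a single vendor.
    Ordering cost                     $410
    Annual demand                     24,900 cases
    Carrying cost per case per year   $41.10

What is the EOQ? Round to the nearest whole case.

705 cases

EOQ = √(2DS/H) = √(2 × 24,900 × 410 / 41.1)
    = √(496,788.32) ≈ 704.83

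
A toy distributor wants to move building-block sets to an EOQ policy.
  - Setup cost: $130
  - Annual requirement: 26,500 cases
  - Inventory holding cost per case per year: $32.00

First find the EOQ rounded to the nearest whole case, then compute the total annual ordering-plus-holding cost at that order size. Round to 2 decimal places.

$14,848.57

2DS/H = 2·26,500·130/32 = 215,312.50
EOQ = √215,312.50 ≈ 464.02 → Q = 464 cases
Ordering: D/Q × S = 26,500/464 × $130 = $7,424.57
Holding:  Q/2 × H = 464/2 × $32 = $7,424.00
Total = $7,424.57 + $7,424.00 = $14,848.57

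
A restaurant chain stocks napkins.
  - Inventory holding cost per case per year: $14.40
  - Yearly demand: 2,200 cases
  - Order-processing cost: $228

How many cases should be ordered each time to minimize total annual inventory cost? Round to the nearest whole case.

264 cases

EOQ = √(2DS/H) = √(2 × 2,200 × 228 / 14.4)
    = √(69,666.67) ≈ 263.94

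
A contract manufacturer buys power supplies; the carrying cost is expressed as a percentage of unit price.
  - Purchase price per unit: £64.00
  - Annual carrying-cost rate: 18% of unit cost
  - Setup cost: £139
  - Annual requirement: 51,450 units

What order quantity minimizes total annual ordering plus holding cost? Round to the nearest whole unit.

1,114 units

H = i·C = 0.18 × £64 = £11.5200 per unit-year
2DS/H = 2·51,450·139/11.52 = 1,241,588.54
EOQ = √1,241,588.54 ≈ 1,114.27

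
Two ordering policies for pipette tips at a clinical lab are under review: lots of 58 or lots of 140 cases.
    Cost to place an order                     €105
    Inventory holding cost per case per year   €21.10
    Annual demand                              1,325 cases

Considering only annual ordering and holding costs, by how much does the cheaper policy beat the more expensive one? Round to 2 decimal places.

€539.86

Annual cost at Q: ordering D·S/Q plus holding Q·H/2.
TC(58) = (1,325/58)×105 + (58/2)×21.1 = €3,010.61
TC(140) = (1,325/140)×105 + (140/2)×21.1 = €2,470.75
Cheaper: Q = 140.  Difference = €539.86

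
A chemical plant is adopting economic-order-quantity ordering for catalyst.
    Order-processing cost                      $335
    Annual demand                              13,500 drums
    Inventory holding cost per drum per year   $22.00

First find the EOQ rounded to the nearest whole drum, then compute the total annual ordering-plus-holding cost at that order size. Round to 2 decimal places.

Optimal lot size Q* = (2 × 13,500 × $335 / $22)^½ ≈ 641.20 → Q = 641 drums
Ordering: D/Q × S = 13,500/641 × $335 = $7,055.38
Holding:  Q/2 × H = 641/2 × $22 = $7,051.00
Total = $7,055.38 + $7,051.00 = $14,106.38

$14,106.38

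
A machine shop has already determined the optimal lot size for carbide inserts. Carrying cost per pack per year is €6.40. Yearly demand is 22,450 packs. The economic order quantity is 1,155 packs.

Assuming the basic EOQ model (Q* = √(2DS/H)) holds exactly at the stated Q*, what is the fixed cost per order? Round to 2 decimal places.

€190.15

Since Q* = (2DS/H)^½, squaring gives Q*²·H = 2DS.
S = Q²H / (2D) = 1,155² × 6.4 / (2 × 22,450) = 190.1506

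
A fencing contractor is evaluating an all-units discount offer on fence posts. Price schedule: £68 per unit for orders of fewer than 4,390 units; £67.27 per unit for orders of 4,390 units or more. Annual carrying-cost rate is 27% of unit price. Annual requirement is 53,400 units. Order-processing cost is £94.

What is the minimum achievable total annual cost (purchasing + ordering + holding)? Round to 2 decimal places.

£3,633,228.98

H₁ = 27%×£68 = £18.3600;  H₂ = 27%×£67.27 = £18.1629
EOQ₁ = √(2×53,400×94/18.3600) = 739.46  (< 4,390, feasible at tier 1)
EOQ₂ = √(2×53,400×94/18.1629) = 743.46  (< 4,390 → use Q = 4,390 at tier-2 price)
TC(tier 1 (EOQ₁), Q≈739.5) = £3,644,776.44
TC(tier 2, Q≈4,390.0) = £3,633,228.98
Minimum at tier 2: £3,633,228.98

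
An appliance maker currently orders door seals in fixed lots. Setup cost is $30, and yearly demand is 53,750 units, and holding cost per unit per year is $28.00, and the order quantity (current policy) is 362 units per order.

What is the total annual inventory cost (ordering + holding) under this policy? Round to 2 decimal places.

$9,522.42

Orders/yr = 53,750/362 = 148.481; ordering cost = 148.481 × $30 = $4,454.42
Average inventory = 362/2 = 181; holding cost = 181 × $28 = $5,068.00
Total = $4,454.42 + $5,068.00 = $9,522.42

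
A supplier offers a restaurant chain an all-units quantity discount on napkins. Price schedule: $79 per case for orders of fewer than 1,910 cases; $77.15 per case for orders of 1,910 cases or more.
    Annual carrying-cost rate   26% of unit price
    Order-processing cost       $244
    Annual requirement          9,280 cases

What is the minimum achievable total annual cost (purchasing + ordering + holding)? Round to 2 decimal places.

H₁ = 26%×$79 = $20.5400;  H₂ = 26%×$77.15 = $20.0590
EOQ₁ = √(2×9,280×244/20.5400) = 469.55  (< 1,910, feasible at tier 1)
EOQ₂ = √(2×9,280×244/20.0590) = 475.15  (< 1,910 → use Q = 1,910 at tier-2 price)
TC(tier 1 (EOQ₁), Q≈469.6) = $742,764.60
TC(tier 2, Q≈1,910.0) = $736,293.85
Minimum at tier 2: $736,293.85

$736,293.85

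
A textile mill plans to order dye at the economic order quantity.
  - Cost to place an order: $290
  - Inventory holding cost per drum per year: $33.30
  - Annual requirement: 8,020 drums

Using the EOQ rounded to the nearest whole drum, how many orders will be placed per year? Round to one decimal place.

21.4 orders per year

Q* = √(2·D·S / H) = √(2·8,020·290 / 33.3) = √139,687.7 ≈ 373.75 → Q = 374
Orders per year = D/Q = 8,020 / 374 = 21.444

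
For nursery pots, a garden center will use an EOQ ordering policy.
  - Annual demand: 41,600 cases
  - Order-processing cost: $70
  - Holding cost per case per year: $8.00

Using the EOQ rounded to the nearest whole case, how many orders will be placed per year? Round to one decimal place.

48.8 orders per year

EOQ = √(2DS/H) = √(2 × 41,600 × 70 / 8)
    = √(728,000.00) ≈ 853.23 → Q = 853
Orders per year = D/Q = 41,600 / 853 = 48.769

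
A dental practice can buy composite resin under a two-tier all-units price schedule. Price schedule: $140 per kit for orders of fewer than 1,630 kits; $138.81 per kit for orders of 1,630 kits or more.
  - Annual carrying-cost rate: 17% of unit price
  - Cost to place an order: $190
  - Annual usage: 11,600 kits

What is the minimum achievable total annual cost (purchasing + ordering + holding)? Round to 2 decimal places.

$1,630,780.27

H₁ = 17%×$140 = $23.8000;  H₂ = 17%×$138.81 = $23.5977
EOQ₁ = √(2×11,600×190/23.8000) = 430.36  (< 1,630, feasible at tier 1)
EOQ₂ = √(2×11,600×190/23.5977) = 432.20  (< 1,630 → use Q = 1,630 at tier-2 price)
TC(tier 1 (EOQ₁), Q≈430.4) = $1,634,242.58
TC(tier 2, Q≈1,630.0) = $1,630,780.27
Minimum at tier 2: $1,630,780.27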